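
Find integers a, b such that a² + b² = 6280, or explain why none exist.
14² + 78² (a=14, b=78)

Factorization: 6280 = 2^3 × 5 × 157
By Fermat: n is sum of two squares iff every prime p ≡ 3 (mod 4) appears to even power.
All primes ≡ 3 (mod 4) appear to even power.
Search a = 0, 1, 2, … for 6280 - a² a perfect square: first hit at a = 14: 6280 - 196 = 6084 = 78².
6280 = 14² + 78² = 196 + 6084 ✓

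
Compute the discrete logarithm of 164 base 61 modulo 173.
24

Baby-step giant-step with step n = ⌈√173⌉ = 14.
Baby steps 61^j mod 173 (j:value) for j=0..13: 0:1, 1:61, 2:88, 3:5, 4:132, 5:94, 6:25, 7:141, 8:124, 9:125, 10:13, 11:101, 12:106, 13:65.
Giant-step multiplier: 61^(-14) ≡ 61^(172-14) = 61^158 ≡ 37 (mod 173).
Giant steps γ_i = 164·37^i mod 173: γ_0=164, γ_1=13 (in table at j=10).
x = i·n + j = 1·14 + 10 = 24.
Check: 61^24 ≡ 164 (mod 173).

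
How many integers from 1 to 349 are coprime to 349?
348

349 = 349
φ(n) = n × ∏(1 - 1/p) for each prime p dividing n
φ(349) = 349 × (1 - 1/349) = 348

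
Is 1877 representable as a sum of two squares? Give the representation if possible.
14² + 41² (a=14, b=41)

Factorization: 1877 = 1877
By Fermat: n is sum of two squares iff every prime p ≡ 3 (mod 4) appears to even power.
All primes ≡ 3 (mod 4) appear to even power.
Search a = 0, 1, 2, … for 1877 - a² a perfect square: first hit at a = 14: 1877 - 196 = 1681 = 41².
1877 = 14² + 41² = 196 + 1681 ✓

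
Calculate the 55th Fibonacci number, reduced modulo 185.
105

Matrix identity: Q^n = [[F_(n+1), F_n], [F_n, F_(n-1)]] with Q = [[1,1],[1,0]].
n = 55 = 110111₂. Square-and-multiply, entries mod 185:
Q^1 = [[1,1],[1,0]]
Q^3 = (Q^1)²·Q = [[3,2],[2,1]]
Q^6 = (Q^3)² = [[13,8],[8,5]]
Q^13 = (Q^6)²·Q = [[7,48],[48,144]]
Q^27 = (Q^13)²·Q = [[166,133],[133,33]]
Q^55 = (Q^27)²·Q = [[117,105],[105,12]]
F_55 mod 185 = Q^55[0][1] = 105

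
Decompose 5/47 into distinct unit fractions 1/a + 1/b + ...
1/10 + 1/157 + 1/73790

Greedy algorithm:
5/47: ceiling(47/5) = 10, use 1/10
3/470: ceiling(470/3) = 157, use 1/157
1/73790: ceiling(73790/1) = 73790, use 1/73790
Result: 5/47 = 1/10 + 1/157 + 1/73790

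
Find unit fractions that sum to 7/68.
1/10 + 1/340

Greedy algorithm:
7/68: ceiling(68/7) = 10, use 1/10
1/340: ceiling(340/1) = 340, use 1/340
Result: 7/68 = 1/10 + 1/340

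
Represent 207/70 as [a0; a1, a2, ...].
[2; 1, 22, 3]

Euclidean algorithm steps:
207 = 2 × 70 + 67
70 = 1 × 67 + 3
67 = 22 × 3 + 1
3 = 3 × 1 + 0
Continued fraction: [2; 1, 22, 3]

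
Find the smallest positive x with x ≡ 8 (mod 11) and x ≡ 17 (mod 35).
52

Using Chinese Remainder Theorem:
M = 11 × 35 = 385
M1 = 35, M2 = 11
y1 = 35^(-1) mod 11 = 6
y2 = 11^(-1) mod 35 = 16
x = (8×35×6 + 17×11×16) mod 385 = 52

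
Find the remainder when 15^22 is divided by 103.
36

Repeated squaring. Binary of 22 = 10110.
15^1 ≡ 15 (mod 103); 15^2 ≡ 19 (mod 103); 15^4 ≡ 52 (mod 103); 15^8 ≡ 26 (mod 103); 15^16 ≡ 58 (mod 103)
15^22 = 15^2 × 15^4 × 15^16 ≡ 36 (mod 103)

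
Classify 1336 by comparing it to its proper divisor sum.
deficient

Proper divisors of 1336: sum = 1 + 2 + 4 + 8 + 167 + 334 + 668 = 1184
Since 1184 < 1336, 1336 is deficient.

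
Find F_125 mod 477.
113

Matrix identity: Q^n = [[F_(n+1), F_n], [F_n, F_(n-1)]] with Q = [[1,1],[1,0]].
n = 125 = 1111101₂. Square-and-multiply, entries mod 477:
Q^1 = [[1,1],[1,0]]
Q^3 = (Q^1)²·Q = [[3,2],[2,1]]
Q^7 = (Q^3)²·Q = [[21,13],[13,8]]
Q^15 = (Q^7)²·Q = [[33,133],[133,377]]
Q^31 = (Q^15)²·Q = [[327,175],[175,152]]
Q^62 = (Q^31)² = [[178,350],[350,305]]
Q^125 = (Q^62)²·Q = [[305,113],[113,192]]
F_125 mod 477 = Q^125[0][1] = 113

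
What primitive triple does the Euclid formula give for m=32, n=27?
(295, 1728, 1753)

Euclid's formula: a = m² - n², b = 2mn, c = m² + n²
m = 32, n = 27
a = 32² - 27² = 1024 - 729 = 295
b = 2 × 32 × 27 = 1728
c = 32² + 27² = 1024 + 729 = 1753
Verification: 295² + 1728² = 87025 + 2985984 = 3073009 = 1753² ✓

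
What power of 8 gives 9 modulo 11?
2

Baby-step giant-step with step n = ⌈√11⌉ = 4.
Baby steps 8^j mod 11 (j:value) for j=0..3: 0:1, 1:8, 2:9, 3:6.
h = 9 is already in the table at j=2, so x = 2.
Check: 8^2 ≡ 9 (mod 11).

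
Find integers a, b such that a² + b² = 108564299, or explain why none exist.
Not possible

Factorization: 108564299 = 53 × 127^3
By Fermat: n is sum of two squares iff every prime p ≡ 3 (mod 4) appears to even power.
Prime(s) ≡ 3 (mod 4) with odd exponent: [(127, 3)]
Therefore 108564299 cannot be expressed as a² + b².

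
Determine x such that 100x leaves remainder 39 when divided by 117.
x ≡ 39 (mod 117)

gcd(100, 117) = 1, which divides 39, so solutions exist.
Find 100^(-1) mod 117 by the extended Euclidean algorithm:
117 = 1 × 100 + 17  ⟹  17 = (1)·117 + (-1)·100
100 = 5 × 17 + 15  ⟹  15 = (-5)·117 + (6)·100
17 = 1 × 15 + 2  ⟹  2 = (6)·117 + (-7)·100
15 = 7 × 2 + 1  ⟹  1 = (-47)·117 + (55)·100
So (55)·100 ≡ 1 (mod 117), i.e. 100^(-1) ≡ 55 (mod 117).
x ≡ 55 × 39 = 2145 ≡ 39 (mod 117).
Check: 100 × 39 = 3900 ≡ 39 (mod 117).
Unique solution: x ≡ 39 (mod 117)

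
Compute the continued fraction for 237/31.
[7; 1, 1, 1, 4, 2]

Euclidean algorithm steps:
237 = 7 × 31 + 20
31 = 1 × 20 + 11
20 = 1 × 11 + 9
11 = 1 × 9 + 2
9 = 4 × 2 + 1
2 = 2 × 1 + 0
Continued fraction: [7; 1, 1, 1, 4, 2]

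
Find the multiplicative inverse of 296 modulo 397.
283

gcd(296, 397) = 1, so the inverse exists.
Extended Euclidean algorithm on (397, 296):
397 = 1 × 296 + 101  ⟹  101 = (1)·397 + (-1)·296
296 = 2 × 101 + 94  ⟹  94 = (-2)·397 + (3)·296
101 = 1 × 94 + 7  ⟹  7 = (3)·397 + (-4)·296
94 = 13 × 7 + 3  ⟹  3 = (-41)·397 + (55)·296
7 = 2 × 3 + 1  ⟹  1 = (85)·397 + (-114)·296
So (-114)·296 ≡ 1 (mod 397), i.e. 296^(-1) ≡ -114 ≡ 283 (mod 397).
Check: 296 × 283 = 83768 ≡ 1 (mod 397)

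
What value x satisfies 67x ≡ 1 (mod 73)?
12

gcd(67, 73) = 1, so the inverse exists.
Extended Euclidean algorithm on (73, 67):
73 = 1 × 67 + 6  ⟹  6 = (1)·73 + (-1)·67
67 = 11 × 6 + 1  ⟹  1 = (-11)·73 + (12)·67
So (12)·67 ≡ 1 (mod 73), i.e. 67^(-1) ≡ 12 (mod 73).
Check: 67 × 12 = 804 ≡ 1 (mod 73)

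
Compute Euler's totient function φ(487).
486

487 = 487
φ(n) = n × ∏(1 - 1/p) for each prime p dividing n
φ(487) = 487 × (1 - 1/487) = 486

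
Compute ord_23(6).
11

23 is prime, so ord(6) divides φ(23) = 22.
Divisors of 22: 1, 2, 11, 22.
Repeated squaring: 6^1 ≡ 6, 6^2 ≡ 13, 6^4 ≡ 8, 6^8 ≡ 18, 6^16 ≡ 2 (mod 23).
Test 6^d mod 23 for each divisor d in increasing order:
6^1 ≡ 6
6^2 ≡ 13
6^11 = 6^8·6^2·6^1 ≡ 1  ← first divisor giving 1
The order is 11.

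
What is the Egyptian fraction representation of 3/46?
1/16 + 1/368

Greedy algorithm:
3/46: ceiling(46/3) = 16, use 1/16
1/368: ceiling(368/1) = 368, use 1/368
Result: 3/46 = 1/16 + 1/368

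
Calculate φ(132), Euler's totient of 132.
40

132 = 2^2 × 3 × 11
φ(n) = n × ∏(1 - 1/p) for each prime p dividing n
φ(132) = 132 × (1 - 1/2) × (1 - 1/3) × (1 - 1/11) = 40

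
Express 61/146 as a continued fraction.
[0; 2, 2, 1, 1, 5, 2]

Euclidean algorithm steps:
61 = 0 × 146 + 61
146 = 2 × 61 + 24
61 = 2 × 24 + 13
24 = 1 × 13 + 11
13 = 1 × 11 + 2
11 = 5 × 2 + 1
2 = 2 × 1 + 0
Continued fraction: [0; 2, 2, 1, 1, 5, 2]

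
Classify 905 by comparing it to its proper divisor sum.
deficient

Proper divisors of 905: sum = 1 + 5 + 181 = 187
Since 187 < 905, 905 is deficient.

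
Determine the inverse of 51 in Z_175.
151

gcd(51, 175) = 1, so the inverse exists.
Extended Euclidean algorithm on (175, 51):
175 = 3 × 51 + 22  ⟹  22 = (1)·175 + (-3)·51
51 = 2 × 22 + 7  ⟹  7 = (-2)·175 + (7)·51
22 = 3 × 7 + 1  ⟹  1 = (7)·175 + (-24)·51
So (-24)·51 ≡ 1 (mod 175), i.e. 51^(-1) ≡ -24 ≡ 151 (mod 175).
Check: 51 × 151 = 7701 ≡ 1 (mod 175)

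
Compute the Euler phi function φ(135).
72

135 = 3^3 × 5
φ(n) = n × ∏(1 - 1/p) for each prime p dividing n
φ(135) = 135 × (1 - 1/3) × (1 - 1/5) = 72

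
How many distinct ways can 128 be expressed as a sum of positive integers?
4351078600

p(n) counts ways to write n as a sum of positive integers (order ignored).
Euler's pentagonal recurrence: p(k) = p(k-1) + p(k-2) - p(k-5) - p(k-7) + p(k-12) + p(k-15) - ... (offsets j(3j∓1)/2, signs ++--, p(0)=1, p(<0)=0).
DP table for k = 0..127: p(0)=1, p(1)=1, p(2)=2, p(3)=3, p(4)=5, p(5)=7, p(6)=11, p(7)=15, p(8)=22, p(9)=30, p(10)=42, p(11)=56, p(12)=77, p(13)=101, p(14)=135, p(15)=176, p(16)=231, p(17)=297, p(18)=385, p(19)=490, p(20)=627, p(21)=792, p(22)=1002, p(23)=1255, p(24)=1575, p(25)=1958, p(26)=2436, p(27)=3010, p(28)=3718, p(29)=4565, p(30)=5604, p(31)=6842, p(32)=8349, p(33)=10143, p(34)=12310, p(35)=14883, p(36)=17977, p(37)=21637, p(38)=26015, p(39)=31185, p(40)=37338, p(41)=44583, p(42)=53174, p(43)=63261, p(44)=75175, p(45)=89134, p(46)=105558, p(47)=124754, p(48)=147273, p(49)=173525, p(50)=204226, p(51)=239943, p(52)=281589, p(53)=329931, p(54)=386155, p(55)=451276, p(56)=526823, p(57)=614154, p(58)=715220, p(59)=831820, p(60)=966467, p(61)=1121505, p(62)=1300156, p(63)=1505499, p(64)=1741630, p(65)=2012558, p(66)=2323520, p(67)=2679689, p(68)=3087735, p(69)=3554345, p(70)=4087968, p(71)=4697205, p(72)=5392783, p(73)=6185689, p(74)=7089500, p(75)=8118264, p(76)=9289091, p(77)=10619863, p(78)=12132164, p(79)=13848650, p(80)=15796476, p(81)=18004327, p(82)=20506255, p(83)=23338469, p(84)=26543660, p(85)=30167357, p(86)=34262962, p(87)=38887673, p(88)=44108109, p(89)=49995925, p(90)=56634173, p(91)=64112359, p(92)=72533807, p(93)=82010177, p(94)=92669720, p(95)=104651419, p(96)=118114304, p(97)=133230930, p(98)=150198136, p(99)=169229875, p(100)=190569292, p(101)=214481126, p(102)=241265379, p(103)=271248950, p(104)=304801365, p(105)=342325709, p(106)=384276336, p(107)=431149389, p(108)=483502844, p(109)=541946240, p(110)=607163746, p(111)=679903203, p(112)=761002156, p(113)=851376628, p(114)=952050665, p(115)=1064144451, p(116)=1188908248, p(117)=1327710076, p(118)=1482074143, p(119)=1653668665, p(120)=1844349560, p(121)=2056148051, p(122)=2291320912, p(123)=2552338241, p(124)=2841940500, p(125)=3163127352, p(126)=3519222692, p(127)=3913864295.
Final step: p(128) = p(127) + p(126) - p(123) - p(121) + p(116) + p(113) - p(106) - p(102) + p(93) + p(88) - p(77) - p(71) + p(58) + p(51) - p(36) - p(28) + p(11) + p(2)
= 3913864295 + 3519222692 - 2552338241 - 2056148051 + 1188908248 + 851376628 - 384276336 - 241265379 + 82010177 + 44108109 - 10619863 - 4697205 + 715220 + 239943 - 17977 - 3718 + 56 + 2
= 4351078600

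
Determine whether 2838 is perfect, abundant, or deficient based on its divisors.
abundant

Proper divisors of 2838: sum = 1 + 2 + 3 + 6 + 11 + 22 + 33 + 43 + 66 + 86 + 129 + 258 + 473 + 946 + 1419 = 3498
Since 3498 > 2838, 2838 is abundant.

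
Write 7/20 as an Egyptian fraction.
1/3 + 1/60

Greedy algorithm:
7/20: ceiling(20/7) = 3, use 1/3
1/60: ceiling(60/1) = 60, use 1/60
Result: 7/20 = 1/3 + 1/60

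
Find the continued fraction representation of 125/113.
[1; 9, 2, 2, 2]

Euclidean algorithm steps:
125 = 1 × 113 + 12
113 = 9 × 12 + 5
12 = 2 × 5 + 2
5 = 2 × 2 + 1
2 = 2 × 1 + 0
Continued fraction: [1; 9, 2, 2, 2]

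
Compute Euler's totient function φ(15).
8

15 = 3 × 5
φ(n) = n × ∏(1 - 1/p) for each prime p dividing n
φ(15) = 15 × (1 - 1/3) × (1 - 1/5) = 8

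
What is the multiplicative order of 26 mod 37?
3

37 is prime, so ord(26) divides φ(37) = 36.
Divisors of 36: 1, 2, 3, 4, 6, 9, 12, 18, 36.
Repeated squaring: 26^1 ≡ 26, 26^2 ≡ 10, 26^4 ≡ 26, 26^8 ≡ 10, 26^16 ≡ 26, 26^32 ≡ 10 (mod 37).
Test 26^d mod 37 for each divisor d in increasing order:
26^1 ≡ 26
26^2 ≡ 10
26^3 = 26^2·26^1 ≡ 1  ← first divisor giving 1
The order is 3.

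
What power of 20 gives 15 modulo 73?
47

Baby-step giant-step with step n = ⌈√73⌉ = 9.
Baby steps 20^j mod 73 (j:value) for j=0..8: 0:1, 1:20, 2:35, 3:43, 4:57, 5:45, 6:24, 7:42, 8:37.
Giant-step multiplier: 20^(-9) ≡ 20^(72-9) = 20^63 ≡ 22 (mod 73).
Giant steps γ_i = 15·22^i mod 73: γ_0=15, γ_1=38, γ_2=33, γ_3=69, γ_4=58, γ_5=35 (in table at j=2).
x = i·n + j = 5·9 + 2 = 47.
Check: 20^47 ≡ 15 (mod 73).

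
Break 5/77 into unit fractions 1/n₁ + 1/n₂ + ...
1/16 + 1/411 + 1/506352

Greedy algorithm:
5/77: ceiling(77/5) = 16, use 1/16
3/1232: ceiling(1232/3) = 411, use 1/411
1/506352: ceiling(506352/1) = 506352, use 1/506352
Result: 5/77 = 1/16 + 1/411 + 1/506352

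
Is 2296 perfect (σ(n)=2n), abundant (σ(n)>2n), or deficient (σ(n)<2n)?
abundant

Proper divisors of 2296: sum = 1 + 2 + 4 + 7 + 8 + 14 + 28 + 41 + 56 + 82 + 164 + 287 + 328 + 574 + 1148 = 2744
Since 2744 > 2296, 2296 is abundant.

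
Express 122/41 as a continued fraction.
[2; 1, 40]

Euclidean algorithm steps:
122 = 2 × 41 + 40
41 = 1 × 40 + 1
40 = 40 × 1 + 0
Continued fraction: [2; 1, 40]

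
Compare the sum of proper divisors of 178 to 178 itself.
deficient

Proper divisors of 178: sum = 1 + 2 + 89 = 92
Since 92 < 178, 178 is deficient.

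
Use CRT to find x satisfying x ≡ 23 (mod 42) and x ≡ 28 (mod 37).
65

Using Chinese Remainder Theorem:
M = 42 × 37 = 1554
M1 = 37, M2 = 42
y1 = 37^(-1) mod 42 = 25
y2 = 42^(-1) mod 37 = 15
x = (23×37×25 + 28×42×15) mod 1554 = 65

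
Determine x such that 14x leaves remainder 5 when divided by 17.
x ≡ 4 (mod 17)

gcd(14, 17) = 1, which divides 5, so solutions exist.
Find 14^(-1) mod 17 by the extended Euclidean algorithm:
17 = 1 × 14 + 3  ⟹  3 = (1)·17 + (-1)·14
14 = 4 × 3 + 2  ⟹  2 = (-4)·17 + (5)·14
3 = 1 × 2 + 1  ⟹  1 = (5)·17 + (-6)·14
So (-6)·14 ≡ 1 (mod 17), i.e. 14^(-1) ≡ -6 ≡ 11 (mod 17).
x ≡ 11 × 5 = 55 ≡ 4 (mod 17).
Check: 14 × 4 = 56 ≡ 5 (mod 17).
Unique solution: x ≡ 4 (mod 17)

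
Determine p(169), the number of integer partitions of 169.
250438925115

p(n) counts ways to write n as a sum of positive integers (order ignored).
Euler's pentagonal recurrence: p(k) = p(k-1) + p(k-2) - p(k-5) - p(k-7) + p(k-12) + p(k-15) - ... (offsets j(3j∓1)/2, signs ++--, p(0)=1, p(<0)=0).
DP table for k = 0..168: p(0)=1, p(1)=1, p(2)=2, p(3)=3, p(4)=5, p(5)=7, p(6)=11, p(7)=15, p(8)=22, p(9)=30, p(10)=42, p(11)=56, p(12)=77, p(13)=101, p(14)=135, p(15)=176, p(16)=231, p(17)=297, p(18)=385, p(19)=490, p(20)=627, p(21)=792, p(22)=1002, p(23)=1255, p(24)=1575, p(25)=1958, p(26)=2436, p(27)=3010, p(28)=3718, p(29)=4565, p(30)=5604, p(31)=6842, p(32)=8349, p(33)=10143, p(34)=12310, p(35)=14883, p(36)=17977, p(37)=21637, p(38)=26015, p(39)=31185, p(40)=37338, p(41)=44583, p(42)=53174, p(43)=63261, p(44)=75175, p(45)=89134, p(46)=105558, p(47)=124754, p(48)=147273, p(49)=173525, p(50)=204226, p(51)=239943, p(52)=281589, p(53)=329931, p(54)=386155, p(55)=451276, p(56)=526823, p(57)=614154, p(58)=715220, p(59)=831820, p(60)=966467, p(61)=1121505, p(62)=1300156, p(63)=1505499, p(64)=1741630, p(65)=2012558, p(66)=2323520, p(67)=2679689, p(68)=3087735, p(69)=3554345, p(70)=4087968, p(71)=4697205, p(72)=5392783, p(73)=6185689, p(74)=7089500, p(75)=8118264, p(76)=9289091, p(77)=10619863, p(78)=12132164, p(79)=13848650, p(80)=15796476, p(81)=18004327, p(82)=20506255, p(83)=23338469, p(84)=26543660, p(85)=30167357, p(86)=34262962, p(87)=38887673, p(88)=44108109, p(89)=49995925, p(90)=56634173, p(91)=64112359, p(92)=72533807, p(93)=82010177, p(94)=92669720, p(95)=104651419, p(96)=118114304, p(97)=133230930, p(98)=150198136, p(99)=169229875, p(100)=190569292, p(101)=214481126, p(102)=241265379, p(103)=271248950, p(104)=304801365, p(105)=342325709, p(106)=384276336, p(107)=431149389, p(108)=483502844, p(109)=541946240, p(110)=607163746, p(111)=679903203, p(112)=761002156, p(113)=851376628, p(114)=952050665, p(115)=1064144451, p(116)=1188908248, p(117)=1327710076, p(118)=1482074143, p(119)=1653668665, p(120)=1844349560, p(121)=2056148051, p(122)=2291320912, p(123)=2552338241, p(124)=2841940500, p(125)=3163127352, p(126)=3519222692, p(127)=3913864295, p(128)=4351078600, p(129)=4835271870, p(130)=5371315400, p(131)=5964539504, p(132)=6620830889, p(133)=7346629512, p(134)=8149040695, p(135)=9035836076, p(136)=10015581680, p(137)=11097645016, p(138)=12292341831, p(139)=13610949895, p(140)=15065878135, p(141)=16670689208, p(142)=18440293320, p(143)=20390982757, p(144)=22540654445, p(145)=24908858009, p(146)=27517052599, p(147)=30388671978, p(148)=33549419497, p(149)=37027355200, p(150)=40853235313, p(151)=45060624582, p(152)=49686288421, p(153)=54770336324, p(154)=60356673280, p(155)=66493182097, p(156)=73232243759, p(157)=80630964769, p(158)=88751778802, p(159)=97662728555, p(160)=107438159466, p(161)=118159068427, p(162)=129913904637, p(163)=142798995930, p(164)=156919475295, p(165)=172389800255, p(166)=189334822579, p(167)=207890420102, p(168)=228204732751.
Final step: p(169) = p(168) + p(167) - p(164) - p(162) + p(157) + p(154) - p(147) - p(143) + p(134) + p(129) - p(118) - p(112) + p(99) + p(92) - p(77) - p(69) + p(52) + p(43) - p(24) - p(14)
= 228204732751 + 207890420102 - 156919475295 - 129913904637 + 80630964769 + 60356673280 - 30388671978 - 20390982757 + 8149040695 + 4835271870 - 1482074143 - 761002156 + 169229875 + 72533807 - 10619863 - 3554345 + 281589 + 63261 - 1575 - 135
= 250438925115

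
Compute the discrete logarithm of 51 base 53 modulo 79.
56

Baby-step giant-step with step n = ⌈√79⌉ = 9.
Baby steps 53^j mod 79 (j:value) for j=0..8: 0:1, 1:53, 2:44, 3:41, 4:40, 5:66, 6:22, 7:60, 8:20.
Giant-step multiplier: 53^(-9) ≡ 53^(78-9) = 53^69 ≡ 12 (mod 79).
Giant steps γ_i = 51·12^i mod 79: γ_0=51, γ_1=59, γ_2=76, γ_3=43, γ_4=42, γ_5=30, γ_6=44 (in table at j=2).
x = i·n + j = 6·9 + 2 = 56.
Check: 53^56 ≡ 51 (mod 79).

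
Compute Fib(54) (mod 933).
926

Matrix identity: Q^n = [[F_(n+1), F_n], [F_n, F_(n-1)]] with Q = [[1,1],[1,0]].
n = 54 = 110110₂. Square-and-multiply, entries mod 933:
Q^1 = [[1,1],[1,0]]
Q^3 = (Q^1)²·Q = [[3,2],[2,1]]
Q^6 = (Q^3)² = [[13,8],[8,5]]
Q^13 = (Q^6)²·Q = [[377,233],[233,144]]
Q^27 = (Q^13)²·Q = [[591,488],[488,103]]
Q^54 = (Q^27)² = [[568,926],[926,575]]
F_54 mod 933 = Q^54[0][1] = 926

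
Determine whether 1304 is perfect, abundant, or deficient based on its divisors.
deficient

Proper divisors of 1304: sum = 1 + 2 + 4 + 8 + 163 + 326 + 652 = 1156
Since 1156 < 1304, 1304 is deficient.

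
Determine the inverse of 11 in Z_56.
51

gcd(11, 56) = 1, so the inverse exists.
Extended Euclidean algorithm on (56, 11):
56 = 5 × 11 + 1  ⟹  1 = (1)·56 + (-5)·11
So (-5)·11 ≡ 1 (mod 56), i.e. 11^(-1) ≡ -5 ≡ 51 (mod 56).
Check: 11 × 51 = 561 ≡ 1 (mod 56)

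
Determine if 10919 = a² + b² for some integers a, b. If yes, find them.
Not possible

Factorization: 10919 = 61 × 179
By Fermat: n is sum of two squares iff every prime p ≡ 3 (mod 4) appears to even power.
Prime(s) ≡ 3 (mod 4) with odd exponent: [(179, 1)]
Therefore 10919 cannot be expressed as a² + b².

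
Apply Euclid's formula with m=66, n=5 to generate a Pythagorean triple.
(4331, 660, 4381)

Euclid's formula: a = m² - n², b = 2mn, c = m² + n²
m = 66, n = 5
a = 66² - 5² = 4356 - 25 = 4331
b = 2 × 66 × 5 = 660
c = 66² + 5² = 4356 + 25 = 4381
Verification: 4331² + 660² = 18757561 + 435600 = 19193161 = 4381² ✓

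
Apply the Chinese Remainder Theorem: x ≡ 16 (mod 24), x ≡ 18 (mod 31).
328

Using Chinese Remainder Theorem:
M = 24 × 31 = 744
M1 = 31, M2 = 24
y1 = 31^(-1) mod 24 = 7
y2 = 24^(-1) mod 31 = 22
x = (16×31×7 + 18×24×22) mod 744 = 328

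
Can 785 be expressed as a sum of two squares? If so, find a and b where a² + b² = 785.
1² + 28² (a=1, b=28)

Factorization: 785 = 5 × 157
By Fermat: n is sum of two squares iff every prime p ≡ 3 (mod 4) appears to even power.
All primes ≡ 3 (mod 4) appear to even power.
Search a = 0, 1, 2, … for 785 - a² a perfect square: first hit at a = 1: 785 - 1 = 784 = 28².
785 = 1² + 28² = 1 + 784 ✓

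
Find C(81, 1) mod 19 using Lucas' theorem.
5

Using Lucas' theorem:
Write n=81 and k=1 in base 19:
n in base 19: [4, 5]
k in base 19: [0, 1]
C(81,1) mod 19 = ∏ C(n_i, k_i) mod 19
Digit binomials (mod 19): C(4,0) = 1; C(5,1) = 5
Product: 1 × 5 = 5 ≡ 5 (mod 19)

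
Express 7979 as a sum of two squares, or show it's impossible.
Not possible

Factorization: 7979 = 79 × 101
By Fermat: n is sum of two squares iff every prime p ≡ 3 (mod 4) appears to even power.
Prime(s) ≡ 3 (mod 4) with odd exponent: [(79, 1)]
Therefore 7979 cannot be expressed as a² + b².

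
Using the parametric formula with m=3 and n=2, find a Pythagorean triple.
(5, 12, 13)

Euclid's formula: a = m² - n², b = 2mn, c = m² + n²
m = 3, n = 2
a = 3² - 2² = 9 - 4 = 5
b = 2 × 3 × 2 = 12
c = 3² + 2² = 9 + 4 = 13
Verification: 5² + 12² = 25 + 144 = 169 = 13² ✓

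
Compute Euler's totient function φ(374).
160

374 = 2 × 11 × 17
φ(n) = n × ∏(1 - 1/p) for each prime p dividing n
φ(374) = 374 × (1 - 1/2) × (1 - 1/11) × (1 - 1/17) = 160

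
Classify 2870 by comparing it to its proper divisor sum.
abundant

Proper divisors of 2870: sum = 1 + 2 + 5 + 7 + 10 + 14 + 35 + 41 + 70 + 82 + 205 + 287 + 410 + 574 + 1435 = 3178
Since 3178 > 2870, 2870 is abundant.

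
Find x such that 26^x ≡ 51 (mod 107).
49

Baby-step giant-step with step n = ⌈√107⌉ = 11.
Baby steps 26^j mod 107 (j:value) for j=0..10: 0:1, 1:26, 2:34, 3:28, 4:86, 5:96, 6:35, 7:54, 8:13, 9:17, 10:14.
Giant-step multiplier: 26^(-11) ≡ 26^(106-11) = 26^95 ≡ 5 (mod 107).
Giant steps γ_i = 51·5^i mod 107: γ_0=51, γ_1=41, γ_2=98, γ_3=62, γ_4=96 (in table at j=5).
x = i·n + j = 4·11 + 5 = 49.
Check: 26^49 ≡ 51 (mod 107).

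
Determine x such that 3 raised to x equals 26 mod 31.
5

Baby-step giant-step with step n = ⌈√31⌉ = 6.
Baby steps 3^j mod 31 (j:value) for j=0..5: 0:1, 1:3, 2:9, 3:27, 4:19, 5:26.
h = 26 is already in the table at j=5, so x = 5.
Check: 3^5 ≡ 26 (mod 31).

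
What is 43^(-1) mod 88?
43

gcd(43, 88) = 1, so the inverse exists.
Extended Euclidean algorithm on (88, 43):
88 = 2 × 43 + 2  ⟹  2 = (1)·88 + (-2)·43
43 = 21 × 2 + 1  ⟹  1 = (-21)·88 + (43)·43
So (43)·43 ≡ 1 (mod 88), i.e. 43^(-1) ≡ 43 (mod 88).
Check: 43 × 43 = 1849 ≡ 1 (mod 88)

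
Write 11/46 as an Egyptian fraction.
1/5 + 1/26 + 1/1495

Greedy algorithm:
11/46: ceiling(46/11) = 5, use 1/5
9/230: ceiling(230/9) = 26, use 1/26
1/1495: ceiling(1495/1) = 1495, use 1/1495
Result: 11/46 = 1/5 + 1/26 + 1/1495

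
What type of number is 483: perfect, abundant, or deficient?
deficient

Proper divisors of 483: sum = 1 + 3 + 7 + 21 + 23 + 69 + 161 = 285
Since 285 < 483, 483 is deficient.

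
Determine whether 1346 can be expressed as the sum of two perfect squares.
11² + 35² (a=11, b=35)

Factorization: 1346 = 2 × 673
By Fermat: n is sum of two squares iff every prime p ≡ 3 (mod 4) appears to even power.
All primes ≡ 3 (mod 4) appear to even power.
Search a = 0, 1, 2, … for 1346 - a² a perfect square: first hit at a = 11: 1346 - 121 = 1225 = 35².
1346 = 11² + 35² = 121 + 1225 ✓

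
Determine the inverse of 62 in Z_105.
83

gcd(62, 105) = 1, so the inverse exists.
Extended Euclidean algorithm on (105, 62):
105 = 1 × 62 + 43  ⟹  43 = (1)·105 + (-1)·62
62 = 1 × 43 + 19  ⟹  19 = (-1)·105 + (2)·62
43 = 2 × 19 + 5  ⟹  5 = (3)·105 + (-5)·62
19 = 3 × 5 + 4  ⟹  4 = (-10)·105 + (17)·62
5 = 1 × 4 + 1  ⟹  1 = (13)·105 + (-22)·62
So (-22)·62 ≡ 1 (mod 105), i.e. 62^(-1) ≡ -22 ≡ 83 (mod 105).
Check: 62 × 83 = 5146 ≡ 1 (mod 105)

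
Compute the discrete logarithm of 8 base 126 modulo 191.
36

Baby-step giant-step with step n = ⌈√191⌉ = 14.
Baby steps 126^j mod 191 (j:value) for j=0..13: 0:1, 1:126, 2:23, 3:33, 4:147, 5:186, 6:134, 7:76, 8:26, 9:29, 10:25, 11:94, 12:2, 13:61.
Giant-step multiplier: 126^(-14) ≡ 126^(190-14) = 126^176 ≡ 54 (mod 191).
Giant steps γ_i = 8·54^i mod 191: γ_0=8, γ_1=50, γ_2=26 (in table at j=8).
x = i·n + j = 2·14 + 8 = 36.
Check: 126^36 ≡ 8 (mod 191).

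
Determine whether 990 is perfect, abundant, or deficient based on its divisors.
abundant

Proper divisors of 990: sum = 1 + 2 + 3 + 5 + 6 + 9 + 10 + 11 + ... + 165 + 198 + 330 + 495 (23 divisors) = 1818
Since 1818 > 990, 990 is abundant.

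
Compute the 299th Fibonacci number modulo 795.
401

Matrix identity: Q^n = [[F_(n+1), F_n], [F_n, F_(n-1)]] with Q = [[1,1],[1,0]].
n = 299 = 100101011₂. Square-and-multiply, entries mod 795:
Q^1 = [[1,1],[1,0]]
Q^2 = (Q^1)² = [[2,1],[1,1]]
Q^4 = (Q^2)² = [[5,3],[3,2]]
Q^9 = (Q^4)²·Q = [[55,34],[34,21]]
Q^18 = (Q^9)² = [[206,199],[199,7]]
Q^37 = (Q^18)²·Q = [[404,152],[152,252]]
Q^74 = (Q^37)² = [[290,337],[337,748]]
Q^149 = (Q^74)²·Q = [[515,509],[509,6]]
Q^299 = (Q^149)²·Q = [[60,401],[401,454]]
F_299 mod 795 = Q^299[0][1] = 401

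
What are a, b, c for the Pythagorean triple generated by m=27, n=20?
(329, 1080, 1129)

Euclid's formula: a = m² - n², b = 2mn, c = m² + n²
m = 27, n = 20
a = 27² - 20² = 729 - 400 = 329
b = 2 × 27 × 20 = 1080
c = 27² + 20² = 729 + 400 = 1129
Verification: 329² + 1080² = 108241 + 1166400 = 1274641 = 1129² ✓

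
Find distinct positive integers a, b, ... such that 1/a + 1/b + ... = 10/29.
1/3 + 1/87

Greedy algorithm:
10/29: ceiling(29/10) = 3, use 1/3
1/87: ceiling(87/1) = 87, use 1/87
Result: 10/29 = 1/3 + 1/87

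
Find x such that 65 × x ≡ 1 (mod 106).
31

gcd(65, 106) = 1, so the inverse exists.
Extended Euclidean algorithm on (106, 65):
106 = 1 × 65 + 41  ⟹  41 = (1)·106 + (-1)·65
65 = 1 × 41 + 24  ⟹  24 = (-1)·106 + (2)·65
41 = 1 × 24 + 17  ⟹  17 = (2)·106 + (-3)·65
24 = 1 × 17 + 7  ⟹  7 = (-3)·106 + (5)·65
17 = 2 × 7 + 3  ⟹  3 = (8)·106 + (-13)·65
7 = 2 × 3 + 1  ⟹  1 = (-19)·106 + (31)·65
So (31)·65 ≡ 1 (mod 106), i.e. 65^(-1) ≡ 31 (mod 106).
Check: 65 × 31 = 2015 ≡ 1 (mod 106)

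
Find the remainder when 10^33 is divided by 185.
75

Repeated squaring. Binary of 33 = 100001.
10^1 ≡ 10 (mod 185); 10^2 ≡ 100 (mod 185); 10^4 ≡ 10 (mod 185); 10^8 ≡ 100 (mod 185); 10^16 ≡ 10 (mod 185); 10^32 ≡ 100 (mod 185)
10^33 = 10^1 × 10^32 ≡ 75 (mod 185)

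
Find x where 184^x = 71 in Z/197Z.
185

Baby-step giant-step with step n = ⌈√197⌉ = 15.
Baby steps 184^j mod 197 (j:value) for j=0..14: 0:1, 1:184, 2:169, 3:167, 4:193, 5:52, 6:112, 7:120, 8:16, 9:186, 10:143, 11:111, 12:133, 13:44, 14:19.
Giant-step multiplier: 184^(-15) ≡ 184^(196-15) = 184^181 ≡ 130 (mod 197).
Giant steps γ_i = 71·130^i mod 197: γ_0=71, γ_1=168, γ_2=170, γ_3=36, γ_4=149, γ_5=64, γ_6=46, γ_7=70, γ_8=38, γ_9=15, γ_10=177, γ_11=158, γ_12=52 (in table at j=5).
x = i·n + j = 12·15 + 5 = 185.
Check: 184^185 ≡ 71 (mod 197).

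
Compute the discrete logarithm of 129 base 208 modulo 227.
156

Baby-step giant-step with step n = ⌈√227⌉ = 16.
Baby steps 208^j mod 227 (j:value) for j=0..15: 0:1, 1:208, 2:134, 3:178, 4:23, 5:17, 6:131, 7:8, 8:75, 9:164, 10:62, 11:184, 12:136, 13:140, 14:64, 15:146.
Giant-step multiplier: 208^(-16) ≡ 208^(226-16) = 208^210 ≡ 59 (mod 227).
Giant steps γ_i = 129·59^i mod 227: γ_0=129, γ_1=120, γ_2=43, γ_3=40, γ_4=90, γ_5=89, γ_6=30, γ_7=181, γ_8=10, γ_9=136 (in table at j=12).
x = i·n + j = 9·16 + 12 = 156.
Check: 208^156 ≡ 129 (mod 227).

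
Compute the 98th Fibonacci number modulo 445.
144

Matrix identity: Q^n = [[F_(n+1), F_n], [F_n, F_(n-1)]] with Q = [[1,1],[1,0]].
n = 98 = 1100010₂. Square-and-multiply, entries mod 445:
Q^1 = [[1,1],[1,0]]
Q^3 = (Q^1)²·Q = [[3,2],[2,1]]
Q^6 = (Q^3)² = [[13,8],[8,5]]
Q^12 = (Q^6)² = [[233,144],[144,89]]
Q^24 = (Q^12)² = [[265,88],[88,177]]
Q^49 = (Q^24)²·Q = [[275,94],[94,181]]
Q^98 = (Q^49)² = [[356,144],[144,212]]
F_98 mod 445 = Q^98[0][1] = 144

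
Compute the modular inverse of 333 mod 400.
197

gcd(333, 400) = 1, so the inverse exists.
Extended Euclidean algorithm on (400, 333):
400 = 1 × 333 + 67  ⟹  67 = (1)·400 + (-1)·333
333 = 4 × 67 + 65  ⟹  65 = (-4)·400 + (5)·333
67 = 1 × 65 + 2  ⟹  2 = (5)·400 + (-6)·333
65 = 32 × 2 + 1  ⟹  1 = (-164)·400 + (197)·333
So (197)·333 ≡ 1 (mod 400), i.e. 333^(-1) ≡ 197 (mod 400).
Check: 333 × 197 = 65601 ≡ 1 (mod 400)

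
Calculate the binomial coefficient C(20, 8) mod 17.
0

Using Lucas' theorem:
Write n=20 and k=8 in base 17:
n in base 17: [1, 3]
k in base 17: [0, 8]
C(20,8) mod 17 = ∏ C(n_i, k_i) mod 17
Digit binomials (mod 17): C(1,0) = 1; C(3,8) = 0 (k_i > n_i)
Product: 1 × 0 = 0 ≡ 0 (mod 17)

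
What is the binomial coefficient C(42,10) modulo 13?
0

Using Lucas' theorem:
Write n=42 and k=10 in base 13:
n in base 13: [3, 3]
k in base 13: [0, 10]
C(42,10) mod 13 = ∏ C(n_i, k_i) mod 13
Digit binomials (mod 13): C(3,0) = 1; C(3,10) = 0 (k_i > n_i)
Product: 1 × 0 = 0 ≡ 0 (mod 13)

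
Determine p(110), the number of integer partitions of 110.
607163746

p(n) counts ways to write n as a sum of positive integers (order ignored).
Euler's pentagonal recurrence: p(k) = p(k-1) + p(k-2) - p(k-5) - p(k-7) + p(k-12) + p(k-15) - ... (offsets j(3j∓1)/2, signs ++--, p(0)=1, p(<0)=0).
DP table for k = 0..109: p(0)=1, p(1)=1, p(2)=2, p(3)=3, p(4)=5, p(5)=7, p(6)=11, p(7)=15, p(8)=22, p(9)=30, p(10)=42, p(11)=56, p(12)=77, p(13)=101, p(14)=135, p(15)=176, p(16)=231, p(17)=297, p(18)=385, p(19)=490, p(20)=627, p(21)=792, p(22)=1002, p(23)=1255, p(24)=1575, p(25)=1958, p(26)=2436, p(27)=3010, p(28)=3718, p(29)=4565, p(30)=5604, p(31)=6842, p(32)=8349, p(33)=10143, p(34)=12310, p(35)=14883, p(36)=17977, p(37)=21637, p(38)=26015, p(39)=31185, p(40)=37338, p(41)=44583, p(42)=53174, p(43)=63261, p(44)=75175, p(45)=89134, p(46)=105558, p(47)=124754, p(48)=147273, p(49)=173525, p(50)=204226, p(51)=239943, p(52)=281589, p(53)=329931, p(54)=386155, p(55)=451276, p(56)=526823, p(57)=614154, p(58)=715220, p(59)=831820, p(60)=966467, p(61)=1121505, p(62)=1300156, p(63)=1505499, p(64)=1741630, p(65)=2012558, p(66)=2323520, p(67)=2679689, p(68)=3087735, p(69)=3554345, p(70)=4087968, p(71)=4697205, p(72)=5392783, p(73)=6185689, p(74)=7089500, p(75)=8118264, p(76)=9289091, p(77)=10619863, p(78)=12132164, p(79)=13848650, p(80)=15796476, p(81)=18004327, p(82)=20506255, p(83)=23338469, p(84)=26543660, p(85)=30167357, p(86)=34262962, p(87)=38887673, p(88)=44108109, p(89)=49995925, p(90)=56634173, p(91)=64112359, p(92)=72533807, p(93)=82010177, p(94)=92669720, p(95)=104651419, p(96)=118114304, p(97)=133230930, p(98)=150198136, p(99)=169229875, p(100)=190569292, p(101)=214481126, p(102)=241265379, p(103)=271248950, p(104)=304801365, p(105)=342325709, p(106)=384276336, p(107)=431149389, p(108)=483502844, p(109)=541946240.
Final step: p(110) = p(109) + p(108) - p(105) - p(103) + p(98) + p(95) - p(88) - p(84) + p(75) + p(70) - p(59) - p(53) + p(40) + p(33) - p(18) - p(10)
= 541946240 + 483502844 - 342325709 - 271248950 + 150198136 + 104651419 - 44108109 - 26543660 + 8118264 + 4087968 - 831820 - 329931 + 37338 + 10143 - 385 - 42
= 607163746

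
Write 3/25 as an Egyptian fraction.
1/9 + 1/113 + 1/25425

Greedy algorithm:
3/25: ceiling(25/3) = 9, use 1/9
2/225: ceiling(225/2) = 113, use 1/113
1/25425: ceiling(25425/1) = 25425, use 1/25425
Result: 3/25 = 1/9 + 1/113 + 1/25425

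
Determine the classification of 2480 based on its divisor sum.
abundant

Proper divisors of 2480: sum = 1 + 2 + 4 + 5 + 8 + 10 + 16 + 20 + ... + 310 + 496 + 620 + 1240 (19 divisors) = 3472
Since 3472 > 2480, 2480 is abundant.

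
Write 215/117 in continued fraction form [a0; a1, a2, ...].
[1; 1, 5, 6, 3]

Euclidean algorithm steps:
215 = 1 × 117 + 98
117 = 1 × 98 + 19
98 = 5 × 19 + 3
19 = 6 × 3 + 1
3 = 3 × 1 + 0
Continued fraction: [1; 1, 5, 6, 3]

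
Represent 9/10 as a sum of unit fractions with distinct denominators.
1/2 + 1/3 + 1/15

Greedy algorithm:
9/10: ceiling(10/9) = 2, use 1/2
2/5: ceiling(5/2) = 3, use 1/3
1/15: ceiling(15/1) = 15, use 1/15
Result: 9/10 = 1/2 + 1/3 + 1/15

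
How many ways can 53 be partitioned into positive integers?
329931

p(n) counts ways to write n as a sum of positive integers (order ignored).
Euler's pentagonal recurrence: p(k) = p(k-1) + p(k-2) - p(k-5) - p(k-7) + p(k-12) + p(k-15) - ... (offsets j(3j∓1)/2, signs ++--, p(0)=1, p(<0)=0).
DP table for k = 0..52: p(0)=1, p(1)=1, p(2)=2, p(3)=3, p(4)=5, p(5)=7, p(6)=11, p(7)=15, p(8)=22, p(9)=30, p(10)=42, p(11)=56, p(12)=77, p(13)=101, p(14)=135, p(15)=176, p(16)=231, p(17)=297, p(18)=385, p(19)=490, p(20)=627, p(21)=792, p(22)=1002, p(23)=1255, p(24)=1575, p(25)=1958, p(26)=2436, p(27)=3010, p(28)=3718, p(29)=4565, p(30)=5604, p(31)=6842, p(32)=8349, p(33)=10143, p(34)=12310, p(35)=14883, p(36)=17977, p(37)=21637, p(38)=26015, p(39)=31185, p(40)=37338, p(41)=44583, p(42)=53174, p(43)=63261, p(44)=75175, p(45)=89134, p(46)=105558, p(47)=124754, p(48)=147273, p(49)=173525, p(50)=204226, p(51)=239943, p(52)=281589.
Final step: p(53) = p(52) + p(51) - p(48) - p(46) + p(41) + p(38) - p(31) - p(27) + p(18) + p(13) - p(2)
= 281589 + 239943 - 147273 - 105558 + 44583 + 26015 - 6842 - 3010 + 385 + 101 - 2
= 329931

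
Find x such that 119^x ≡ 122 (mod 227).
12

Baby-step giant-step with step n = ⌈√227⌉ = 16.
Baby steps 119^j mod 227 (j:value) for j=0..15: 0:1, 1:119, 2:87, 3:138, 4:78, 5:202, 6:203, 7:95, 8:182, 9:93, 10:171, 11:146, 12:122, 13:217, 14:172, 15:38.
h = 122 is already in the table at j=12, so x = 12.
Check: 119^12 ≡ 122 (mod 227).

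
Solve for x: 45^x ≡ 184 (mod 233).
152

Baby-step giant-step with step n = ⌈√233⌉ = 16.
Baby steps 45^j mod 233 (j:value) for j=0..15: 0:1, 1:45, 2:161, 3:22, 4:58, 5:47, 6:18, 7:111, 8:102, 9:163, 10:112, 11:147, 12:91, 13:134, 14:205, 15:138.
Giant-step multiplier: 45^(-16) ≡ 45^(232-16) = 45^216 ≡ 23 (mod 233).
Giant steps γ_i = 184·23^i mod 233: γ_0=184, γ_1=38, γ_2=175, γ_3=64, γ_4=74, γ_5=71, γ_6=2, γ_7=46, γ_8=126, γ_9=102 (in table at j=8).
x = i·n + j = 9·16 + 8 = 152.
Check: 45^152 ≡ 184 (mod 233).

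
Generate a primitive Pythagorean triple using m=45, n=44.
(89, 3960, 3961)

Euclid's formula: a = m² - n², b = 2mn, c = m² + n²
m = 45, n = 44
a = 45² - 44² = 2025 - 1936 = 89
b = 2 × 45 × 44 = 3960
c = 45² + 44² = 2025 + 1936 = 3961
Verification: 89² + 3960² = 7921 + 15681600 = 15689521 = 3961² ✓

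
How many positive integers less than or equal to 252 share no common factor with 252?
72

252 = 2^2 × 3^2 × 7
φ(n) = n × ∏(1 - 1/p) for each prime p dividing n
φ(252) = 252 × (1 - 1/2) × (1 - 1/3) × (1 - 1/7) = 72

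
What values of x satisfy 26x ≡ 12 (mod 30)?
x ≡ 12 (mod 15)

gcd(26, 30) = 2, which divides 12, so solutions exist.
Divide through by 2: 13x ≡ 6 (mod 15).
Find 13^(-1) mod 15 by the extended Euclidean algorithm:
15 = 1 × 13 + 2  ⟹  2 = (1)·15 + (-1)·13
13 = 6 × 2 + 1  ⟹  1 = (-6)·15 + (7)·13
So (7)·13 ≡ 1 (mod 15), i.e. 13^(-1) ≡ 7 (mod 15).
x ≡ 7 × 6 = 42 ≡ 12 (mod 15).
Check: 26 × 12 = 312 ≡ 12 (mod 30).
x ≡ 12 (mod 15), giving 2 solutions mod 30.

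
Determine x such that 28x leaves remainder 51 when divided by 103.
x ≡ 57 (mod 103)

gcd(28, 103) = 1, which divides 51, so solutions exist.
Find 28^(-1) mod 103 by the extended Euclidean algorithm:
103 = 3 × 28 + 19  ⟹  19 = (1)·103 + (-3)·28
28 = 1 × 19 + 9  ⟹  9 = (-1)·103 + (4)·28
19 = 2 × 9 + 1  ⟹  1 = (3)·103 + (-11)·28
So (-11)·28 ≡ 1 (mod 103), i.e. 28^(-1) ≡ -11 ≡ 92 (mod 103).
x ≡ 92 × 51 = 4692 ≡ 57 (mod 103).
Check: 28 × 57 = 1596 ≡ 51 (mod 103).
Unique solution: x ≡ 57 (mod 103)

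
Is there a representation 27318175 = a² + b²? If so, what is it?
Not possible

Factorization: 27318175 = 5^2 × 103^3
By Fermat: n is sum of two squares iff every prime p ≡ 3 (mod 4) appears to even power.
Prime(s) ≡ 3 (mod 4) with odd exponent: [(103, 3)]
Therefore 27318175 cannot be expressed as a² + b².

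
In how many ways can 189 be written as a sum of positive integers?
1527273599625

p(n) counts ways to write n as a sum of positive integers (order ignored).
Euler's pentagonal recurrence: p(k) = p(k-1) + p(k-2) - p(k-5) - p(k-7) + p(k-12) + p(k-15) - ... (offsets j(3j∓1)/2, signs ++--, p(0)=1, p(<0)=0).
DP table for k = 0..188: p(0)=1, p(1)=1, p(2)=2, p(3)=3, p(4)=5, p(5)=7, p(6)=11, p(7)=15, p(8)=22, p(9)=30, p(10)=42, p(11)=56, p(12)=77, p(13)=101, p(14)=135, p(15)=176, p(16)=231, p(17)=297, p(18)=385, p(19)=490, p(20)=627, p(21)=792, p(22)=1002, p(23)=1255, p(24)=1575, p(25)=1958, p(26)=2436, p(27)=3010, p(28)=3718, p(29)=4565, p(30)=5604, p(31)=6842, p(32)=8349, p(33)=10143, p(34)=12310, p(35)=14883, p(36)=17977, p(37)=21637, p(38)=26015, p(39)=31185, p(40)=37338, p(41)=44583, p(42)=53174, p(43)=63261, p(44)=75175, p(45)=89134, p(46)=105558, p(47)=124754, p(48)=147273, p(49)=173525, p(50)=204226, p(51)=239943, p(52)=281589, p(53)=329931, p(54)=386155, p(55)=451276, p(56)=526823, p(57)=614154, p(58)=715220, p(59)=831820, p(60)=966467, p(61)=1121505, p(62)=1300156, p(63)=1505499, p(64)=1741630, p(65)=2012558, p(66)=2323520, p(67)=2679689, p(68)=3087735, p(69)=3554345, p(70)=4087968, p(71)=4697205, p(72)=5392783, p(73)=6185689, p(74)=7089500, p(75)=8118264, p(76)=9289091, p(77)=10619863, p(78)=12132164, p(79)=13848650, p(80)=15796476, p(81)=18004327, p(82)=20506255, p(83)=23338469, p(84)=26543660, p(85)=30167357, p(86)=34262962, p(87)=38887673, p(88)=44108109, p(89)=49995925, p(90)=56634173, p(91)=64112359, p(92)=72533807, p(93)=82010177, p(94)=92669720, p(95)=104651419, p(96)=118114304, p(97)=133230930, p(98)=150198136, p(99)=169229875, p(100)=190569292, p(101)=214481126, p(102)=241265379, p(103)=271248950, p(104)=304801365, p(105)=342325709, p(106)=384276336, p(107)=431149389, p(108)=483502844, p(109)=541946240, p(110)=607163746, p(111)=679903203, p(112)=761002156, p(113)=851376628, p(114)=952050665, p(115)=1064144451, p(116)=1188908248, p(117)=1327710076, p(118)=1482074143, p(119)=1653668665, p(120)=1844349560, p(121)=2056148051, p(122)=2291320912, p(123)=2552338241, p(124)=2841940500, p(125)=3163127352, p(126)=3519222692, p(127)=3913864295, p(128)=4351078600, p(129)=4835271870, p(130)=5371315400, p(131)=5964539504, p(132)=6620830889, p(133)=7346629512, p(134)=8149040695, p(135)=9035836076, p(136)=10015581680, p(137)=11097645016, p(138)=12292341831, p(139)=13610949895, p(140)=15065878135, p(141)=16670689208, p(142)=18440293320, p(143)=20390982757, p(144)=22540654445, p(145)=24908858009, p(146)=27517052599, p(147)=30388671978, p(148)=33549419497, p(149)=37027355200, p(150)=40853235313, p(151)=45060624582, p(152)=49686288421, p(153)=54770336324, p(154)=60356673280, p(155)=66493182097, p(156)=73232243759, p(157)=80630964769, p(158)=88751778802, p(159)=97662728555, p(160)=107438159466, p(161)=118159068427, p(162)=129913904637, p(163)=142798995930, p(164)=156919475295, p(165)=172389800255, p(166)=189334822579, p(167)=207890420102, p(168)=228204732751, p(169)=250438925115, p(170)=274768617130, p(171)=301384802048, p(172)=330495499613, p(173)=362326859895, p(174)=397125074750, p(175)=435157697830, p(176)=476715857290, p(177)=522115831195, p(178)=571701605655, p(179)=625846753120, p(180)=684957390936, p(181)=749474411781, p(182)=819876908323, p(183)=896684817527, p(184)=980462880430, p(185)=1071823774337, p(186)=1171432692373, p(187)=1280011042268, p(188)=1398341745571.
Final step: p(189) = p(188) + p(187) - p(184) - p(182) + p(177) + p(174) - p(167) - p(163) + p(154) + p(149) - p(138) - p(132) + p(119) + p(112) - p(97) - p(89) + p(72) + p(63) - p(44) - p(34) + p(13) + p(2)
= 1398341745571 + 1280011042268 - 980462880430 - 819876908323 + 522115831195 + 397125074750 - 207890420102 - 142798995930 + 60356673280 + 37027355200 - 12292341831 - 6620830889 + 1653668665 + 761002156 - 133230930 - 49995925 + 5392783 + 1505499 - 75175 - 12310 + 101 + 2
= 1527273599625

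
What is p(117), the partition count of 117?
1327710076

p(n) counts ways to write n as a sum of positive integers (order ignored).
Euler's pentagonal recurrence: p(k) = p(k-1) + p(k-2) - p(k-5) - p(k-7) + p(k-12) + p(k-15) - ... (offsets j(3j∓1)/2, signs ++--, p(0)=1, p(<0)=0).
DP table for k = 0..116: p(0)=1, p(1)=1, p(2)=2, p(3)=3, p(4)=5, p(5)=7, p(6)=11, p(7)=15, p(8)=22, p(9)=30, p(10)=42, p(11)=56, p(12)=77, p(13)=101, p(14)=135, p(15)=176, p(16)=231, p(17)=297, p(18)=385, p(19)=490, p(20)=627, p(21)=792, p(22)=1002, p(23)=1255, p(24)=1575, p(25)=1958, p(26)=2436, p(27)=3010, p(28)=3718, p(29)=4565, p(30)=5604, p(31)=6842, p(32)=8349, p(33)=10143, p(34)=12310, p(35)=14883, p(36)=17977, p(37)=21637, p(38)=26015, p(39)=31185, p(40)=37338, p(41)=44583, p(42)=53174, p(43)=63261, p(44)=75175, p(45)=89134, p(46)=105558, p(47)=124754, p(48)=147273, p(49)=173525, p(50)=204226, p(51)=239943, p(52)=281589, p(53)=329931, p(54)=386155, p(55)=451276, p(56)=526823, p(57)=614154, p(58)=715220, p(59)=831820, p(60)=966467, p(61)=1121505, p(62)=1300156, p(63)=1505499, p(64)=1741630, p(65)=2012558, p(66)=2323520, p(67)=2679689, p(68)=3087735, p(69)=3554345, p(70)=4087968, p(71)=4697205, p(72)=5392783, p(73)=6185689, p(74)=7089500, p(75)=8118264, p(76)=9289091, p(77)=10619863, p(78)=12132164, p(79)=13848650, p(80)=15796476, p(81)=18004327, p(82)=20506255, p(83)=23338469, p(84)=26543660, p(85)=30167357, p(86)=34262962, p(87)=38887673, p(88)=44108109, p(89)=49995925, p(90)=56634173, p(91)=64112359, p(92)=72533807, p(93)=82010177, p(94)=92669720, p(95)=104651419, p(96)=118114304, p(97)=133230930, p(98)=150198136, p(99)=169229875, p(100)=190569292, p(101)=214481126, p(102)=241265379, p(103)=271248950, p(104)=304801365, p(105)=342325709, p(106)=384276336, p(107)=431149389, p(108)=483502844, p(109)=541946240, p(110)=607163746, p(111)=679903203, p(112)=761002156, p(113)=851376628, p(114)=952050665, p(115)=1064144451, p(116)=1188908248.
Final step: p(117) = p(116) + p(115) - p(112) - p(110) + p(105) + p(102) - p(95) - p(91) + p(82) + p(77) - p(66) - p(60) + p(47) + p(40) - p(25) - p(17) + p(0)
= 1188908248 + 1064144451 - 761002156 - 607163746 + 342325709 + 241265379 - 104651419 - 64112359 + 20506255 + 10619863 - 2323520 - 966467 + 124754 + 37338 - 1958 - 297 + 1
= 1327710076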